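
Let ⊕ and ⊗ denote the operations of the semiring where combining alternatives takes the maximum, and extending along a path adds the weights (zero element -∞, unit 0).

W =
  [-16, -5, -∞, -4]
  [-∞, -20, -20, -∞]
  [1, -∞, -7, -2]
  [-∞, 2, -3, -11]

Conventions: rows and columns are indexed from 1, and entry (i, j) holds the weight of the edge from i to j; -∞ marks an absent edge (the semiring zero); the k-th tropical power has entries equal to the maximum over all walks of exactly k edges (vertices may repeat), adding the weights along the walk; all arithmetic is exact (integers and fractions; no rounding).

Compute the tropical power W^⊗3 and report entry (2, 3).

W^⊗2:
  [-32, -2, -7, -15]
  [-19, -40, -27, -22]
  [-6, 0, -5, -3]
  [-2, -9, -10, -5]
W^⊗3:
  [-6, -13, -14, -9]
  [-26, -20, -25, -23]
  [-4, -1, -6, -7]
  [-9, -3, -8, -6]
Key observation: the optimum is the walk 2->3->4->3, with weight (-20) + (-2) + (-3) = -25.
Optimal value attained by: walk 2->3->4->3.
Answer: (W^⊗3)[2][3] = -25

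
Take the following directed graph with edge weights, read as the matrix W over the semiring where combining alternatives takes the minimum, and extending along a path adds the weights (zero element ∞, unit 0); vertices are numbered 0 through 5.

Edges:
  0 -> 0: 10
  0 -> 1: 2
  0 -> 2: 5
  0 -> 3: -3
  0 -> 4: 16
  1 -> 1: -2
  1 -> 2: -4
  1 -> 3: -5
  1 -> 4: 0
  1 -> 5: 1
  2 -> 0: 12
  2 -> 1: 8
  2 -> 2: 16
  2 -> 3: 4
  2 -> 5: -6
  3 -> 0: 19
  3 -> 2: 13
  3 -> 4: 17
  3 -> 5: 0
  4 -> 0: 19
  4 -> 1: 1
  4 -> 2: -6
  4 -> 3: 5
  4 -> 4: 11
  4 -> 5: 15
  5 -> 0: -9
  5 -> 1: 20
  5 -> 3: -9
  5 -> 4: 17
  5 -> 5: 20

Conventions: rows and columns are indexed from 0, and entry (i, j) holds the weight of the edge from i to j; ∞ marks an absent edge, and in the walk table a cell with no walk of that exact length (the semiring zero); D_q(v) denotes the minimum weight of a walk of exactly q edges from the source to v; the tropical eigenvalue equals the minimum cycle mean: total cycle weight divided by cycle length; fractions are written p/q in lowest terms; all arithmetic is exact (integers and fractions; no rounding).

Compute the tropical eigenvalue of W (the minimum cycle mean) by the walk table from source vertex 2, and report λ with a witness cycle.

q=0: [∞, ∞, 0, ∞, ∞, ∞]
q=1: [12, 8, 16, 4, ∞, -6]
q=2: [-15, 6, 4, -15, 8, 4]
q=3: [-5, -13, -10, -18, 1, -15]
q=4: [-24, -15, -17, -24, -13, -18]
q=5: [-27, -22, -19, -27, -15, -24]
q=6: [-33, -25, -26, -33, -22, -27]
Optimal cycle mean attained by: cycle 3->5->3, total 0 + (-9), length 2.
Answer: λ = -9/2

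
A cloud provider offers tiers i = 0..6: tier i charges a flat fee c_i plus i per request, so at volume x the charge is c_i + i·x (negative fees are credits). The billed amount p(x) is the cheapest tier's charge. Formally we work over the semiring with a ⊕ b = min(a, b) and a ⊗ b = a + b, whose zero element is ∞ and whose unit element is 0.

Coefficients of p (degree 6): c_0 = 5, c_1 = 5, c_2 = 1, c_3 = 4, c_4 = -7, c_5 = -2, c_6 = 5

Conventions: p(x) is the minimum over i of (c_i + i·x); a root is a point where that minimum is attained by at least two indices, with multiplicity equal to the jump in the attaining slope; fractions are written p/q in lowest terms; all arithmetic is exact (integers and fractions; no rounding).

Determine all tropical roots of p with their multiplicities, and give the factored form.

hull edge (i=0, c=5) to (i=4, c=-7): slope -3, span 4
hull edge (i=4, c=-7) to (i=5, c=-2): slope 5, span 1
hull edge (i=5, c=-2) to (i=6, c=5): slope 7, span 1
Factored form: p(x) = 5 ⊗ (x ⊕ (-7)) ⊗ (x ⊕ (-5)) ⊗ (x ⊕ 3) ⊗ (x ⊕ 3) ⊗ (x ⊕ 3) ⊗ (x ⊕ 3)
Answer: roots = -7 (mult 1), -5 (mult 1), 3 (mult 4)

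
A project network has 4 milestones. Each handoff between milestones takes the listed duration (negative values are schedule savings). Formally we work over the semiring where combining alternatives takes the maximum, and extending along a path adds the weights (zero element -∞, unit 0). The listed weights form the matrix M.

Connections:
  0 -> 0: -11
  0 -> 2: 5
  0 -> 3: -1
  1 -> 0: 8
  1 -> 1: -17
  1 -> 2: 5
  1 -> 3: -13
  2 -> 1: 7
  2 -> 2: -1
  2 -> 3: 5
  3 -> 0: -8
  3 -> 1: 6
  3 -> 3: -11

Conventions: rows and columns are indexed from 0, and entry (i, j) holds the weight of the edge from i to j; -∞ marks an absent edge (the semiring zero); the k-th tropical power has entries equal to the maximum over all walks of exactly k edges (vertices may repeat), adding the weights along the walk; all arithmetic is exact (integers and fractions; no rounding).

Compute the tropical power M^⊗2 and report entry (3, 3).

M^⊗2:
  [-9, 12, 4, 10]
  [-3, 12, 13, 10]
  [15, 11, 12, 4]
  [14, -5, 11, -7]
Key observation: the optimum is the walk 3->1->3, with weight 6 + (-13) = -7.
Optimal value attained by: walk 3->1->3.
Answer: (M^⊗2)[3][3] = -7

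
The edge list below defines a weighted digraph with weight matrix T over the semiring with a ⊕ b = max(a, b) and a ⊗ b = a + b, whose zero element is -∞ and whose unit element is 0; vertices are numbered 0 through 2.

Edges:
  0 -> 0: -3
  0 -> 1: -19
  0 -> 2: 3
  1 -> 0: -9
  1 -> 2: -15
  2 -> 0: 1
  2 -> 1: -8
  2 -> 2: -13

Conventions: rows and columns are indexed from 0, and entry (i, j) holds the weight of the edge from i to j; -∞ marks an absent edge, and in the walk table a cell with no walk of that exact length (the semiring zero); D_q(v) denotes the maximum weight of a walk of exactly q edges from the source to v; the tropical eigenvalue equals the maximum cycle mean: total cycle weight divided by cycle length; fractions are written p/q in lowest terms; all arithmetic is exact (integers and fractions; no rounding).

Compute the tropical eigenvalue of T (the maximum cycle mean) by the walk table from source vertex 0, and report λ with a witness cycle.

q=0: [0, -∞, -∞]
q=1: [-3, -19, 3]
q=2: [4, -5, 0]
q=3: [1, -8, 7]
Optimal cycle mean attained by: cycle 0->2->0, total 3 + 1, length 2.
Answer: λ = 2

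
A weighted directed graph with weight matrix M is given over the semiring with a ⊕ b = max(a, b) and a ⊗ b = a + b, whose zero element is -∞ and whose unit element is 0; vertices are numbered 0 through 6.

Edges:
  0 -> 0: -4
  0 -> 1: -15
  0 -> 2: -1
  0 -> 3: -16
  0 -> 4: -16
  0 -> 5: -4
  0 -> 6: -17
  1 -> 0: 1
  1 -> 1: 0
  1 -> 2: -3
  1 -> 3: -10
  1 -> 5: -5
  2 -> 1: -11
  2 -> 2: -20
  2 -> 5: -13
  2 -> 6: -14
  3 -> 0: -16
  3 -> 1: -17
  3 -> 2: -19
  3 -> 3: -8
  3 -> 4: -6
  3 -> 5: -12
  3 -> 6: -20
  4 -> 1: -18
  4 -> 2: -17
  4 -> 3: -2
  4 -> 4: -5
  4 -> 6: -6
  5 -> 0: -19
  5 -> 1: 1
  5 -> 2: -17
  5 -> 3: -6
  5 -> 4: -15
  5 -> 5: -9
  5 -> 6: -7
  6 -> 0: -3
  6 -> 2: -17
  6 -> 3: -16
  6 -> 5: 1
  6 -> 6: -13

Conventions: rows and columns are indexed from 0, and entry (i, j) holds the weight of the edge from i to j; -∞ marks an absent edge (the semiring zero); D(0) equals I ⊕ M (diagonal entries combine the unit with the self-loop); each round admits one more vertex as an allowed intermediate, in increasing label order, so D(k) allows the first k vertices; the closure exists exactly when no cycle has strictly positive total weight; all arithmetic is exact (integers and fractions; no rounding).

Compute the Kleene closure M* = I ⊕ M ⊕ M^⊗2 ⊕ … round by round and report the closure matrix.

D(0):
  [0, -15, -1, -16, -16, -4, -17]
  [1, 0, -3, -10, -∞, -5, -∞]
  [-∞, -11, 0, -∞, -∞, -13, -14]
  [-16, -17, -19, 0, -6, -12, -20]
  [-∞, -18, -17, -2, 0, -∞, -6]
  [-19, 1, -17, -6, -15, 0, -7]
  [-3, -∞, -17, -16, -∞, 1, 0]
D(1):
  [0, -15, -1, -16, -16, -4, -17]
  [1, 0, 0, -10, -15, -3, -16]
  [-∞, -11, 0, -∞, -∞, -13, -14]
  [-16, -17, -17, 0, -6, -12, -20]
  [-∞, -18, -17, -2, 0, -∞, -6]
  [-19, 1, -17, -6, -15, 0, -7]
  [-3, -18, -4, -16, -19, 1, 0]
D(2):
  [0, -15, -1, -16, -16, -4, -17]
  [1, 0, 0, -10, -15, -3, -16]
  [-10, -11, 0, -21, -26, -13, -14]
  [-16, -17, -17, 0, -6, -12, -20]
  [-17, -18, -17, -2, 0, -21, -6]
  [2, 1, 1, -6, -14, 0, -7]
  [-3, -18, -4, -16, -19, 1, 0]
D(3):
  [0, -12, -1, -16, -16, -4, -15]
  [1, 0, 0, -10, -15, -3, -14]
  [-10, -11, 0, -21, -26, -13, -14]
  [-16, -17, -17, 0, -6, -12, -20]
  [-17, -18, -17, -2, 0, -21, -6]
  [2, 1, 1, -6, -14, 0, -7]
  [-3, -15, -4, -16, -19, 1, 0]
D(4):
  [0, -12, -1, -16, -16, -4, -15]
  [1, 0, 0, -10, -15, -3, -14]
  [-10, -11, 0, -21, -26, -13, -14]
  [-16, -17, -17, 0, -6, -12, -20]
  [-17, -18, -17, -2, 0, -14, -6]
  [2, 1, 1, -6, -12, 0, -7]
  [-3, -15, -4, -16, -19, 1, 0]
D(5):
  [0, -12, -1, -16, -16, -4, -15]
  [1, 0, 0, -10, -15, -3, -14]
  [-10, -11, 0, -21, -26, -13, -14]
  [-16, -17, -17, 0, -6, -12, -12]
  [-17, -18, -17, -2, 0, -14, -6]
  [2, 1, 1, -6, -12, 0, -7]
  [-3, -15, -4, -16, -19, 1, 0]
D(6):
  [0, -3, -1, -10, -16, -4, -11]
  [1, 0, 0, -9, -15, -3, -10]
  [-10, -11, 0, -19, -25, -13, -14]
  [-10, -11, -11, 0, -6, -12, -12]
  [-12, -13, -13, -2, 0, -14, -6]
  [2, 1, 1, -6, -12, 0, -7]
  [3, 2, 2, -5, -11, 1, 0]
D(7):
  [0, -3, -1, -10, -16, -4, -11]
  [1, 0, 0, -9, -15, -3, -10]
  [-10, -11, 0, -19, -25, -13, -14]
  [-9, -10, -10, 0, -6, -11, -12]
  [-3, -4, -4, -2, 0, -5, -6]
  [2, 1, 1, -6, -12, 0, -7]
  [3, 2, 2, -5, -11, 1, 0]
Answer: M* = [[0, -3, -1, -10, -16, -4, -11], [1, 0, 0, -9, -15, -3, -10], [-10, -11, 0, -19, -25, -13, -14], [-9, -10, -10, 0, -6, -11, -12], [-3, -4, -4, -2, 0, -5, -6], [2, 1, 1, -6, -12, 0, -7], [3, 2, 2, -5, -11, 1, 0]]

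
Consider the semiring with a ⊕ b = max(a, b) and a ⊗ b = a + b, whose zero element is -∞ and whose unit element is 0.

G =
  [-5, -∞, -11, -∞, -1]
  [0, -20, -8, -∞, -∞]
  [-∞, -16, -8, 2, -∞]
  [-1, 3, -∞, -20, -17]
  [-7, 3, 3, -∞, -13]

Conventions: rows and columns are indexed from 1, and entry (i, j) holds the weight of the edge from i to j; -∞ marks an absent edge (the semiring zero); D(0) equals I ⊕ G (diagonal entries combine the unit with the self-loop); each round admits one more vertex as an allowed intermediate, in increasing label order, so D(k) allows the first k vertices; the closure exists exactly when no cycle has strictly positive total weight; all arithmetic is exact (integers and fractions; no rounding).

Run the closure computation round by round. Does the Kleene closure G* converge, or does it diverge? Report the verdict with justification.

D(0):
  [0, -∞, -11, -∞, -1]
  [0, 0, -8, -∞, -∞]
  [-∞, -16, 0, 2, -∞]
  [-1, 3, -∞, 0, -17]
  [-7, 3, 3, -∞, 0]
D(1):
  [0, -∞, -11, -∞, -1]
  [0, 0, -8, -∞, -1]
  [-∞, -16, 0, 2, -∞]
  [-1, 3, -12, 0, -2]
  [-7, 3, 3, -∞, 0]
Detection: at round 2, diagonal entry (5, 5) turns strictly positive.
Key observation: the cycle 5->2->1->5 has total weight 3 + 0 + (-1), which is strictly positive.
Answer: DIVERGES — positive cycle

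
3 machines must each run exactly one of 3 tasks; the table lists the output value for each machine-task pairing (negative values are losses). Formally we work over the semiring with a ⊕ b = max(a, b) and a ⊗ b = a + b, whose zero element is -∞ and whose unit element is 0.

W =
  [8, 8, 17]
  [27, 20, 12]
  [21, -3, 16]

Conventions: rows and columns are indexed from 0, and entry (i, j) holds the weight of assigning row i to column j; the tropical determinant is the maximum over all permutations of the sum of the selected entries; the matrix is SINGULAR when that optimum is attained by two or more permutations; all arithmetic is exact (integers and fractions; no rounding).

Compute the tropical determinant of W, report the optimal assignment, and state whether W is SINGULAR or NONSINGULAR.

σ = (0, 1, 2): 8 + 20 + 16 = 44
σ = (0, 2, 1): 8 + 12 + (-3) = 17
σ = (1, 0, 2): 8 + 27 + 16 = 51
σ = (1, 2, 0): 8 + 12 + 21 = 41
σ = (2, 0, 1): 17 + 27 + (-3) = 41
σ = (2, 1, 0): 17 + 20 + 21 = 58
Optimal value attained by: σ = (2, 1, 0).
Answer: det⊕(W) = 58; verdict: NONSINGULAR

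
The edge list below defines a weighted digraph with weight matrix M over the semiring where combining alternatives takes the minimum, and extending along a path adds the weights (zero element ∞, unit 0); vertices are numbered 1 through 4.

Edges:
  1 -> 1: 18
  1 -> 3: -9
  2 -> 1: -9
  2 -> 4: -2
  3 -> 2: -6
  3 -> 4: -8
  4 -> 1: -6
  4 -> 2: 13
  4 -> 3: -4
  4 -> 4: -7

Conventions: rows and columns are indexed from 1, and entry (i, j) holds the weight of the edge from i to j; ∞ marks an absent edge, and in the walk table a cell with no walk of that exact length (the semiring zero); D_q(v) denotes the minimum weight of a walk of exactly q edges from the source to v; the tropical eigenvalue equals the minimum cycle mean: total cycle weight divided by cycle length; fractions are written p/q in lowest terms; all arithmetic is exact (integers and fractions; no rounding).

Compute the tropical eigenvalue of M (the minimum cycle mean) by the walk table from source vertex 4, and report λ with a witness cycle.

q=0: [∞, ∞, ∞, 0]
q=1: [-6, 13, -4, -7]
q=2: [-13, -10, -15, -14]
q=3: [-20, -21, -22, -23]
q=4: [-30, -28, -29, -30]
Optimal cycle mean attained by: cycle 1->3->2->1, total (-9) + (-6) + (-9), length 3.
Answer: λ = -8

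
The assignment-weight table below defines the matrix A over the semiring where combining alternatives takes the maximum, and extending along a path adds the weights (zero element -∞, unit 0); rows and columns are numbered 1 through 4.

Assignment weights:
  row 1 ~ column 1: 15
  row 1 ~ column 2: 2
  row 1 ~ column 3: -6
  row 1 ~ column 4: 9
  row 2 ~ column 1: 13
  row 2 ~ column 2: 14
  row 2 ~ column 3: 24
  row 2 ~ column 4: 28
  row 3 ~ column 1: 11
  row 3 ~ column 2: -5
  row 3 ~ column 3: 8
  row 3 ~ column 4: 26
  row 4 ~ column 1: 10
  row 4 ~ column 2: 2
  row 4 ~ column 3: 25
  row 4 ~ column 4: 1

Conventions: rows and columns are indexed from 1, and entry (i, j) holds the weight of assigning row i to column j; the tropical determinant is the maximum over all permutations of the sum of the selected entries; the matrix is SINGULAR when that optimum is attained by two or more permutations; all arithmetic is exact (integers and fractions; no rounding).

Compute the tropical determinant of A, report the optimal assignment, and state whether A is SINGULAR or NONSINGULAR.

σ = (1, 2, 3, 4): 15 + 14 + 8 + 1 = 38
σ = (1, 2, 4, 3): 15 + 14 + 26 + 25 = 80
σ = (1, 3, 2, 4): 15 + 24 + (-5) + 1 = 35
σ = (1, 3, 4, 2): 15 + 24 + 26 + 2 = 67
σ = (1, 4, 2, 3): 15 + 28 + (-5) + 25 = 63
σ = (1, 4, 3, 2): 15 + 28 + 8 + 2 = 53
σ = (2, 1, 3, 4): 2 + 13 + 8 + 1 = 24
σ = (2, 1, 4, 3): 2 + 13 + 26 + 25 = 66
σ = (2, 3, 1, 4): 2 + 24 + 11 + 1 = 38
σ = (2, 3, 4, 1): 2 + 24 + 26 + 10 = 62
σ = (2, 4, 1, 3): 2 + 28 + 11 + 25 = 66
σ = (2, 4, 3, 1): 2 + 28 + 8 + 10 = 48
σ = (3, 1, 2, 4): (-6) + 13 + (-5) + 1 = 3
σ = (3, 1, 4, 2): (-6) + 13 + 26 + 2 = 35
σ = (3, 2, 1, 4): (-6) + 14 + 11 + 1 = 20
σ = (3, 2, 4, 1): (-6) + 14 + 26 + 10 = 44
σ = (3, 4, 1, 2): (-6) + 28 + 11 + 2 = 35
σ = (3, 4, 2, 1): (-6) + 28 + (-5) + 10 = 27
σ = (4, 1, 2, 3): 9 + 13 + (-5) + 25 = 42
σ = (4, 1, 3, 2): 9 + 13 + 8 + 2 = 32
σ = (4, 2, 1, 3): 9 + 14 + 11 + 25 = 59
σ = (4, 2, 3, 1): 9 + 14 + 8 + 10 = 41
σ = (4, 3, 1, 2): 9 + 24 + 11 + 2 = 46
σ = (4, 3, 2, 1): 9 + 24 + (-5) + 10 = 38
Optimal value attained by: σ = (1, 2, 4, 3).
Answer: det⊕(A) = 80; verdict: NONSINGULAR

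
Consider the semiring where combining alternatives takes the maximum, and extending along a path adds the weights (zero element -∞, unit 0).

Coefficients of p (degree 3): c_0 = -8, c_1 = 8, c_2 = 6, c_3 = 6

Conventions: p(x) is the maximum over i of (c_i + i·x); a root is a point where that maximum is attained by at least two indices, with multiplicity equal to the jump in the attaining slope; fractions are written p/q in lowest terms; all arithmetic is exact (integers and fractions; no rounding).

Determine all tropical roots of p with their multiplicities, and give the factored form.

hull edge (i=0, c=-8) to (i=1, c=8): slope 16, span 1
hull edge (i=1, c=8) to (i=3, c=6): slope -1, span 2
Factored form: p(x) = 6 ⊗ (x ⊕ (-16)) ⊗ (x ⊕ 1) ⊗ (x ⊕ 1)
Answer: roots = -16 (mult 1), 1 (mult 2)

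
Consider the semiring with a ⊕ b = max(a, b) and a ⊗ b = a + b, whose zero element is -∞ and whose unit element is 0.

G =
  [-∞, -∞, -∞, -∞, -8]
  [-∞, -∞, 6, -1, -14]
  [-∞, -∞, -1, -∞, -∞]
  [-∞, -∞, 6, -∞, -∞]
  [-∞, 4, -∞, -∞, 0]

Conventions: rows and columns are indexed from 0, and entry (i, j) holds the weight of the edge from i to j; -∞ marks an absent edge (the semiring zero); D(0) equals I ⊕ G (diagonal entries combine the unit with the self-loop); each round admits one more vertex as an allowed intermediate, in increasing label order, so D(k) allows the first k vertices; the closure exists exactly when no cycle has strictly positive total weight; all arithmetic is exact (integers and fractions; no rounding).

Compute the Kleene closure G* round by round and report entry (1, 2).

D(0):
  [0, -∞, -∞, -∞, -8]
  [-∞, 0, 6, -1, -14]
  [-∞, -∞, 0, -∞, -∞]
  [-∞, -∞, 6, 0, -∞]
  [-∞, 4, -∞, -∞, 0]
D(1):
  [0, -∞, -∞, -∞, -8]
  [-∞, 0, 6, -1, -14]
  [-∞, -∞, 0, -∞, -∞]
  [-∞, -∞, 6, 0, -∞]
  [-∞, 4, -∞, -∞, 0]
D(2):
  [0, -∞, -∞, -∞, -8]
  [-∞, 0, 6, -1, -14]
  [-∞, -∞, 0, -∞, -∞]
  [-∞, -∞, 6, 0, -∞]
  [-∞, 4, 10, 3, 0]
D(3):
  [0, -∞, -∞, -∞, -8]
  [-∞, 0, 6, -1, -14]
  [-∞, -∞, 0, -∞, -∞]
  [-∞, -∞, 6, 0, -∞]
  [-∞, 4, 10, 3, 0]
D(4):
  [0, -∞, -∞, -∞, -8]
  [-∞, 0, 6, -1, -14]
  [-∞, -∞, 0, -∞, -∞]
  [-∞, -∞, 6, 0, -∞]
  [-∞, 4, 10, 3, 0]
D(5):
  [0, -4, 2, -5, -8]
  [-∞, 0, 6, -1, -14]
  [-∞, -∞, 0, -∞, -∞]
  [-∞, -∞, 6, 0, -∞]
  [-∞, 4, 10, 3, 0]
Answer: G*[1][2] = 6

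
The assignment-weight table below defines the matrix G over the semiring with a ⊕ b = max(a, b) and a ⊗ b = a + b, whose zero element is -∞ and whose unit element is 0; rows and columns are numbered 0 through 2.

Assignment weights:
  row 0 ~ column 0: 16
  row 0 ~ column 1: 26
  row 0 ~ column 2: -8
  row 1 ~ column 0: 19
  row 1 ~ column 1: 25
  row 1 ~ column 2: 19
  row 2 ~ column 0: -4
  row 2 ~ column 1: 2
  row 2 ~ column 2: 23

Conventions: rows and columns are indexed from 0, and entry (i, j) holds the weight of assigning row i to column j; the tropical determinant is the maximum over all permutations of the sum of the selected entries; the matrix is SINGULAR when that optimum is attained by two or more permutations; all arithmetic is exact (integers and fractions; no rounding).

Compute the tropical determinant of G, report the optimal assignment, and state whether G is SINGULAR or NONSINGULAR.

σ = (0, 1, 2): 16 + 25 + 23 = 64
σ = (0, 2, 1): 16 + 19 + 2 = 37
σ = (1, 0, 2): 26 + 19 + 23 = 68
σ = (1, 2, 0): 26 + 19 + (-4) = 41
σ = (2, 0, 1): (-8) + 19 + 2 = 13
σ = (2, 1, 0): (-8) + 25 + (-4) = 13
Optimal value attained by: σ = (1, 0, 2).
Answer: det⊕(G) = 68; verdict: NONSINGULAR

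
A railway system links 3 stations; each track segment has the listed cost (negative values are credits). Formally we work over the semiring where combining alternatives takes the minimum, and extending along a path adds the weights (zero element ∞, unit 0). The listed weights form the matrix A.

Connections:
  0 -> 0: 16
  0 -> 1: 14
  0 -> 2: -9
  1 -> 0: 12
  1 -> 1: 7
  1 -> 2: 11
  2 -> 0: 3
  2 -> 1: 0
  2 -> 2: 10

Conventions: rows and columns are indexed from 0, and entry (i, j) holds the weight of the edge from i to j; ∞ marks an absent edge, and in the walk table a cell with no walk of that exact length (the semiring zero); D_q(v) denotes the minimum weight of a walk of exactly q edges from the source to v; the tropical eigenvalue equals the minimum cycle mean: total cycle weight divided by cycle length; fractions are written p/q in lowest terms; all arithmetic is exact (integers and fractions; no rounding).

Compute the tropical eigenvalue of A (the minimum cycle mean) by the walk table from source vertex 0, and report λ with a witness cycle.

q=0: [0, ∞, ∞]
q=1: [16, 14, -9]
q=2: [-6, -9, 1]
q=3: [3, -2, -15]
Optimal cycle mean attained by: cycle 0->2->0, total (-9) + 3, length 2.
Answer: λ = -3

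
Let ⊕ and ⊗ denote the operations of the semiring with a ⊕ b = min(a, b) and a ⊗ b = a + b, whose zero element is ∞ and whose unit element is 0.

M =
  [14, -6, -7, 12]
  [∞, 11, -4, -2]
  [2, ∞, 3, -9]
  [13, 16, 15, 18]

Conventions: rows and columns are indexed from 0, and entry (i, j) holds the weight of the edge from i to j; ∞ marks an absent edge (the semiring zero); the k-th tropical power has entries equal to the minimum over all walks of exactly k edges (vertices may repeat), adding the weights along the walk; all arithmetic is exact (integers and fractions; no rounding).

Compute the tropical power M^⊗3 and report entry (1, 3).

M^⊗2:
  [-5, 5, -10, -16]
  [-2, 14, -1, -13]
  [4, -4, -5, -6]
  [17, 7, 6, 6]
M^⊗3:
  [-8, -11, -12, -19]
  [0, -8, -9, -10]
  [-3, -2, -8, -14]
  [8, 11, 3, -3]
Key observation: the optimum is the walk 1->2->2->3, with weight (-4) + 3 + (-9) = -10.
Optimal value attained by: walk 1->2->2->3.
Answer: (M^⊗3)[1][3] = -10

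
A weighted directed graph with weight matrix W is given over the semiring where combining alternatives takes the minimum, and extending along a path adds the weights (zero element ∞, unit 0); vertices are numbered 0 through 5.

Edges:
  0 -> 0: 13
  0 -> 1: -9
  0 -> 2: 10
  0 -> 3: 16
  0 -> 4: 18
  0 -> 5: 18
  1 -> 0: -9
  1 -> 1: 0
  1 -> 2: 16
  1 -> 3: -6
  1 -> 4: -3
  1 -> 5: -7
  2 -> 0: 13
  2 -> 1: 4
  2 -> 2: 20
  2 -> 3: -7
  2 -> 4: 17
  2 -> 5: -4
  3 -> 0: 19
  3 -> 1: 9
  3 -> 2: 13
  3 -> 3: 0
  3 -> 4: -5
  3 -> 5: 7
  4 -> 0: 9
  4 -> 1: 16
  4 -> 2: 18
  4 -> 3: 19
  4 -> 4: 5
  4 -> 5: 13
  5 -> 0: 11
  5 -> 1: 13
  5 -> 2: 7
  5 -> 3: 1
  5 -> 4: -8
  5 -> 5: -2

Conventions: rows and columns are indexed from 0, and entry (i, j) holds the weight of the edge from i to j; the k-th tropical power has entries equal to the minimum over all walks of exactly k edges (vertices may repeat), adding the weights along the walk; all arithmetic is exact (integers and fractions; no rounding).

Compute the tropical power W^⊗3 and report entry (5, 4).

W^⊗2:
  [-18, -9, 7, -15, -12, -16]
  [-9, -18, 0, -6, -15, -9]
  [-5, 2, 3, -7, -12, -6]
  [0, 9, 13, 0, -5, 2]
  [7, 0, 19, 10, 5, 9]
  [1, 2, 5, -1, -10, -4]
W^⊗3:
  [-18, -27, -9, -15, -24, -18]
  [-27, -18, -2, -24, -21, -25]
  [-7, -14, 1, -7, -14, -8]
  [0, -9, 9, 0, -6, 0]
  [-9, -2, 16, -6, -3, -7]
  [-7, -8, 3, -4, -12, -6]
Key observation: the optimum is the walk 5->5->5->4, with weight (-2) + (-2) + (-8) = -12.
Optimal value attained by: walk 5->5->5->4.
Answer: (W^⊗3)[5][4] = -12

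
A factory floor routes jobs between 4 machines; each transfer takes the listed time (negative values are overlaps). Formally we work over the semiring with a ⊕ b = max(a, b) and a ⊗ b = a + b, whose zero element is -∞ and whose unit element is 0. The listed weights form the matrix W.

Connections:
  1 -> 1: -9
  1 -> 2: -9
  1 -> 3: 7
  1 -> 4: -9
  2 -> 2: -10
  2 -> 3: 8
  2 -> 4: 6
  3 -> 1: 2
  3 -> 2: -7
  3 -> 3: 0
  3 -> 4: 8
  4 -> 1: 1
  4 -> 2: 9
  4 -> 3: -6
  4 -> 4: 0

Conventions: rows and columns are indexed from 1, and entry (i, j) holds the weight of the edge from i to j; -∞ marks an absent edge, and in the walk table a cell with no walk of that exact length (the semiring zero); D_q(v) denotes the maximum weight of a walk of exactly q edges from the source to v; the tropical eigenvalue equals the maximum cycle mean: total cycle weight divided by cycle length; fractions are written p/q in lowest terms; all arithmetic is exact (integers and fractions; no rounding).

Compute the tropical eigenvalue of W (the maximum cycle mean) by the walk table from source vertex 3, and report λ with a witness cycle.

q=0: [-∞, -∞, 0, -∞]
q=1: [2, -7, 0, 8]
q=2: [9, 17, 9, 8]
q=3: [11, 17, 25, 23]
q=4: [27, 32, 25, 33]
Optimal cycle mean attained by: cycle 2->3->4->2, total 8 + 8 + 9, length 3.
Answer: λ = 25/3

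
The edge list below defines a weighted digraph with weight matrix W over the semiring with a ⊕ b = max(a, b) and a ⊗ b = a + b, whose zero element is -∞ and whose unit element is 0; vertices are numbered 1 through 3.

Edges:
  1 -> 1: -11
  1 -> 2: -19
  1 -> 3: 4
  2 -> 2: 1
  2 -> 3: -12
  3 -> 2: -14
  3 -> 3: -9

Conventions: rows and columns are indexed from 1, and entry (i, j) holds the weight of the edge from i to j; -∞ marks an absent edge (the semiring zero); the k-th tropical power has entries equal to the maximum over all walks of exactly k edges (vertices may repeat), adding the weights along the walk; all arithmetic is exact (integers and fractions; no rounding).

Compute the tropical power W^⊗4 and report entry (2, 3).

W^⊗2:
  [-22, -10, -5]
  [-∞, 2, -11]
  [-∞, -13, -18]
W^⊗3:
  [-33, -9, -14]
  [-∞, 3, -10]
  [-∞, -12, -25]
W^⊗4:
  [-44, -8, -21]
  [-∞, 4, -9]
  [-∞, -11, -24]
Key observation: the optimum is the walk 2->2->2->2->3, with weight 1 + 1 + 1 + (-12) = -9.
Optimal value attained by: walk 2->2->2->2->3.
Answer: (W^⊗4)[2][3] = -9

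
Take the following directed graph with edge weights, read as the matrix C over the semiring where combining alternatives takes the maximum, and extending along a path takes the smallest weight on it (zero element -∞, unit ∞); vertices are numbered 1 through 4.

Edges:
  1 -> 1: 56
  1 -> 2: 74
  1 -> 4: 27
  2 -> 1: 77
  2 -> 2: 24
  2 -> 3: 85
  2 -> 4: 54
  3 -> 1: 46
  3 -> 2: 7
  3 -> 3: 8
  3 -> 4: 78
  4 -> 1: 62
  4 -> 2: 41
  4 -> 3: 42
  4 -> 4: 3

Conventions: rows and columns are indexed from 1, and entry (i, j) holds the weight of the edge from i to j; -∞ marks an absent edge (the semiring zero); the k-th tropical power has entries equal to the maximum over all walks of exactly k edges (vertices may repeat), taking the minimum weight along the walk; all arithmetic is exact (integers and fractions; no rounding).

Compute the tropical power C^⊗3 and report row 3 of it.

C^⊗2:
  [74, 56, 74, 54]
  [56, 74, 42, 78]
  [62, 46, 42, 27]
  [56, 62, 41, 42]
C^⊗3:
  [56, 74, 56, 74]
  [74, 56, 74, 54]
  [56, 62, 46, 46]
  [62, 56, 62, 54]
Answer: row 3 of C^⊗3 = [56, 62, 46, 46]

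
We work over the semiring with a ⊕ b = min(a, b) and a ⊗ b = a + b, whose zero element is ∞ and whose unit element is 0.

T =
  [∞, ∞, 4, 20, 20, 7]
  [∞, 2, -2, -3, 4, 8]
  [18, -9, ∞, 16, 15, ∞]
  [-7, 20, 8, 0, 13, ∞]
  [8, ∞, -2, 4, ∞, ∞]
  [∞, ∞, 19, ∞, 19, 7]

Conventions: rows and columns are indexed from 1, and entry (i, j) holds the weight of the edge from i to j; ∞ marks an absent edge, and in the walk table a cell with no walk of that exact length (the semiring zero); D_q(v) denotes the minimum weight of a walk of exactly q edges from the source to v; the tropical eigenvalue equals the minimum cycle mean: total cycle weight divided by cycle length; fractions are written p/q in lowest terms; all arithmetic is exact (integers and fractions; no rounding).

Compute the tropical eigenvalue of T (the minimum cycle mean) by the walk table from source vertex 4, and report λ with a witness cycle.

q=0: [∞, ∞, ∞, 0, ∞, ∞]
q=1: [-7, 20, 8, 0, 13, ∞]
q=2: [-7, -1, -3, 0, 13, 0]
q=3: [-7, -12, -3, -4, 3, 0]
q=4: [-11, -12, -14, -15, -8, -4]
q=5: [-22, -23, -14, -15, -8, -4]
q=6: [-22, -23, -25, -26, -19, -15]
Optimal cycle mean attained by: cycle 2->3->2, total (-2) + (-9), length 2.
Answer: λ = -11/2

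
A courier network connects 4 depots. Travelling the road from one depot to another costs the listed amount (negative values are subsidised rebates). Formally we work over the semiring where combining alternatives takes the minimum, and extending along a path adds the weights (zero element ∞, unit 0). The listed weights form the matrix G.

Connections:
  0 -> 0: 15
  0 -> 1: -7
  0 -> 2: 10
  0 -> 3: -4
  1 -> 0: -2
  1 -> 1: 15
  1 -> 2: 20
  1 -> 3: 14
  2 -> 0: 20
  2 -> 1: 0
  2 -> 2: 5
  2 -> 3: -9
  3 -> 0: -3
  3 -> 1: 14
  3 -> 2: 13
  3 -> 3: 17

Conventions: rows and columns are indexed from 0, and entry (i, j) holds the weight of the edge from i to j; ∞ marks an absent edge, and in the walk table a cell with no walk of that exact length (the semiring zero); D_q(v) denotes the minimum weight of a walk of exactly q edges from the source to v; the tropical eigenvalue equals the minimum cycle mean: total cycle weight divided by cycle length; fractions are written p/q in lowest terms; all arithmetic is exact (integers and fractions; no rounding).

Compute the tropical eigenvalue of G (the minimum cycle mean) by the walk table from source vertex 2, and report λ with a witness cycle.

q=0: [∞, ∞, 0, ∞]
q=1: [20, 0, 5, -9]
q=2: [-12, 5, 4, -4]
q=3: [-7, -19, -2, -16]
q=4: [-21, -14, -3, -11]
Optimal cycle mean attained by: cycle 0->1->0, total (-7) + (-2), length 2.
Answer: λ = -9/2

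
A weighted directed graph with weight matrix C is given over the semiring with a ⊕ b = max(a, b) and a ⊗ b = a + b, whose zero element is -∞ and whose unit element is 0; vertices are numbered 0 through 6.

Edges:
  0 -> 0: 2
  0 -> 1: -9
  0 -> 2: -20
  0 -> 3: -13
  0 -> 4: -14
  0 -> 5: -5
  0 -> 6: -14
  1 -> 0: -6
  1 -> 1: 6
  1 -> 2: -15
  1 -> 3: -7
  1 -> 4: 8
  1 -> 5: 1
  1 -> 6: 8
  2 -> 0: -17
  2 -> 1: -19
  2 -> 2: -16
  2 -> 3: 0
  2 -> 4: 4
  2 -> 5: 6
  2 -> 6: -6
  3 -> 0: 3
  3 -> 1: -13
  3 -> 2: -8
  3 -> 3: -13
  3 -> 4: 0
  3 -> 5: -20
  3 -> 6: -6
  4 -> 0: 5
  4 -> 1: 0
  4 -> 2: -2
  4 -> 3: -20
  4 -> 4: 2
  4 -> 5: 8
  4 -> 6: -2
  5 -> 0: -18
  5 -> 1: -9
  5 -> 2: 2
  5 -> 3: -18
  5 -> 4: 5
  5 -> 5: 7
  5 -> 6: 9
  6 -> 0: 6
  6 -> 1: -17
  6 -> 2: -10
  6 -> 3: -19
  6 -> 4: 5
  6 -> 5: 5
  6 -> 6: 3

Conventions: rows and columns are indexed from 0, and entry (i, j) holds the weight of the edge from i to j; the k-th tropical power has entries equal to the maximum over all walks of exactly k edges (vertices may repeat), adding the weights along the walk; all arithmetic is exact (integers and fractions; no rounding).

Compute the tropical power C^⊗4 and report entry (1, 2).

C^⊗2:
  [4, -3, -3, -11, 0, 2, 4]
  [14, 12, 6, -1, 14, 16, 14]
  [9, 4, 8, -12, 11, 13, 15]
  [5, 0, -2, -8, 2, 8, -2]
  [7, 6, 10, -2, 13, 15, 17]
  [15, 5, 9, 2, 14, 14, 16]
  [10, 5, 7, -7, 10, 13, 14]
C^⊗3:
  [10, 3, 4, -3, 9, 9, 11]
  [20, 18, 18, 6, 21, 23, 25]
  [21, 11, 15, 8, 20, 20, 22]
  [7, 6, 10, -2, 13, 15, 17]
  [23, 13, 17, 10, 22, 22, 24]
  [22, 14, 16, 9, 21, 22, 23]
  [20, 11, 15, 7, 19, 20, 22]
C^⊗4:
  [17, 9, 11, 4, 16, 17, 18]
  [31, 24, 25, 18, 30, 30, 32]
  [28, 20, 22, 15, 27, 28, 29]
  [23, 13, 17, 10, 22, 22, 24]
  [30, 22, 24, 17, 29, 30, 31]
  [29, 21, 24, 16, 28, 29, 31]
  [28, 19, 22, 15, 27, 27, 29]
Key observation: the optimum is the walk 1->4->5->5->2, with weight 8 + 8 + 7 + 2 = 25.
Optimal value attained by: walk 1->4->5->5->2.
Answer: (C^⊗4)[1][2] = 25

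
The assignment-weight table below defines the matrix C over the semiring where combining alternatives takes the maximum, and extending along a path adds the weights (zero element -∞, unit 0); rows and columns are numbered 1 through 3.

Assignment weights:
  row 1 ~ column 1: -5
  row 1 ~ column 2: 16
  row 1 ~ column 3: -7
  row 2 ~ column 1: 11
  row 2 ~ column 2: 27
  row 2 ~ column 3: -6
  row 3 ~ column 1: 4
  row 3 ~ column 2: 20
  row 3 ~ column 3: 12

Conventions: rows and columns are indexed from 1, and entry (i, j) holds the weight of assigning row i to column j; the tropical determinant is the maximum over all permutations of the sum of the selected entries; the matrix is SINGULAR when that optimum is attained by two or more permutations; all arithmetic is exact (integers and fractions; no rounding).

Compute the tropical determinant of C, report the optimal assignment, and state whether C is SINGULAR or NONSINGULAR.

σ = (1, 2, 3): (-5) + 27 + 12 = 34
σ = (1, 3, 2): (-5) + (-6) + 20 = 9
σ = (2, 1, 3): 16 + 11 + 12 = 39
σ = (2, 3, 1): 16 + (-6) + 4 = 14
σ = (3, 1, 2): (-7) + 11 + 20 = 24
σ = (3, 2, 1): (-7) + 27 + 4 = 24
Optimal value attained by: σ = (2, 1, 3).
Answer: det⊕(C) = 39; verdict: NONSINGULAR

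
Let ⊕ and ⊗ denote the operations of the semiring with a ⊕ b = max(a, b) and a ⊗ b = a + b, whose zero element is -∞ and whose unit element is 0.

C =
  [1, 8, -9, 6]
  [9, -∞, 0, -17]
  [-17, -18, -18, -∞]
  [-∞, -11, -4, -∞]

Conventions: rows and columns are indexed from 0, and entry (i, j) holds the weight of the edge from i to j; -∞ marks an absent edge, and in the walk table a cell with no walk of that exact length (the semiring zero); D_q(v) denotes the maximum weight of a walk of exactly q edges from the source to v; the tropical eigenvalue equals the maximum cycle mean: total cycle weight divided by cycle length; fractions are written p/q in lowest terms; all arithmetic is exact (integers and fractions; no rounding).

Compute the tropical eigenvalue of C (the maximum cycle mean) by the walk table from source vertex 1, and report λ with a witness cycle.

q=0: [-∞, 0, -∞, -∞]
q=1: [9, -∞, 0, -17]
q=2: [10, 17, 0, 15]
q=3: [26, 18, 17, 16]
q=4: [27, 34, 18, 32]
Optimal cycle mean attained by: cycle 0->1->0, total 8 + 9, length 2.
Answer: λ = 17/2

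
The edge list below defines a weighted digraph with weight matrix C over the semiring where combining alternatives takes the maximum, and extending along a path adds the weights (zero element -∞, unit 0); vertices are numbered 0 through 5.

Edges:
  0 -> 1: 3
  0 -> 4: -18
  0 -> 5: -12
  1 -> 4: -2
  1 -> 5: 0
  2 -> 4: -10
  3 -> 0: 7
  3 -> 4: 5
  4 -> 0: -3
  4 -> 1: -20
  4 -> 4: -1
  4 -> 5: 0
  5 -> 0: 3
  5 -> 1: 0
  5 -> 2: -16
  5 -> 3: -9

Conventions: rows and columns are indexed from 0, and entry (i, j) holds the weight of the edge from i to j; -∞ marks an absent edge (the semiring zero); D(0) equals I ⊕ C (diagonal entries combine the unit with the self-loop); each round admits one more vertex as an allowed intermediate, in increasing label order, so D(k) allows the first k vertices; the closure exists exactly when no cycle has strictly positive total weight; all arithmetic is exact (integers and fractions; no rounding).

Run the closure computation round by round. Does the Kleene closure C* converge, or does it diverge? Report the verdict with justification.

D(0):
  [0, 3, -∞, -∞, -18, -12]
  [-∞, 0, -∞, -∞, -2, 0]
  [-∞, -∞, 0, -∞, -10, -∞]
  [7, -∞, -∞, 0, 5, -∞]
  [-3, -20, -∞, -∞, 0, 0]
  [3, 0, -16, -9, -∞, 0]
D(1):
  [0, 3, -∞, -∞, -18, -12]
  [-∞, 0, -∞, -∞, -2, 0]
  [-∞, -∞, 0, -∞, -10, -∞]
  [7, 10, -∞, 0, 5, -5]
  [-3, 0, -∞, -∞, 0, 0]
  [3, 6, -16, -9, -15, 0]
Detection: at round 2, diagonal entry (5, 5) turns strictly positive.
Key observation: the cycle 5->0->1->5 has total weight 3 + 3 + 0, which is strictly positive.
Answer: DIVERGES — positive cycle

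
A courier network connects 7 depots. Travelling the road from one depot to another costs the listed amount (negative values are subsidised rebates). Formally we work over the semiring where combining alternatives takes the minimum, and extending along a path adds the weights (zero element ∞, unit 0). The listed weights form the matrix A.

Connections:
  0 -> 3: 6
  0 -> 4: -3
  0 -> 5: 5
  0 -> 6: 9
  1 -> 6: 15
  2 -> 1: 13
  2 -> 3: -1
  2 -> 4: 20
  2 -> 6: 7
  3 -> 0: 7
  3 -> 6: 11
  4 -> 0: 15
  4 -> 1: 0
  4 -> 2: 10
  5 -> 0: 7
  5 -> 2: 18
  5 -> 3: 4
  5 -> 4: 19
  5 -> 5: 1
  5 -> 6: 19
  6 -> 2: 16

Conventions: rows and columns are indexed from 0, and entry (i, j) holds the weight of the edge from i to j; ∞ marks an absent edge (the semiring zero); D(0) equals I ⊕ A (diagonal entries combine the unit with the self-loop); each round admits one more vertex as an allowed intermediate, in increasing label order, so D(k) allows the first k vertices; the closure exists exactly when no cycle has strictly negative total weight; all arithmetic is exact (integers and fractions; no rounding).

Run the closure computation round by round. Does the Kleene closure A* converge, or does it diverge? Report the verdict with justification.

D(0):
  [0, ∞, ∞, 6, -3, 5, 9]
  [∞, 0, ∞, ∞, ∞, ∞, 15]
  [∞, 13, 0, -1, 20, ∞, 7]
  [7, ∞, ∞, 0, ∞, ∞, 11]
  [15, 0, 10, ∞, 0, ∞, ∞]
  [7, ∞, 18, 4, 19, 0, 19]
  [∞, ∞, 16, ∞, ∞, ∞, 0]
D(1):
  [0, ∞, ∞, 6, -3, 5, 9]
  [∞, 0, ∞, ∞, ∞, ∞, 15]
  [∞, 13, 0, -1, 20, ∞, 7]
  [7, ∞, ∞, 0, 4, 12, 11]
  [15, 0, 10, 21, 0, 20, 24]
  [7, ∞, 18, 4, 4, 0, 16]
  [∞, ∞, 16, ∞, ∞, ∞, 0]
D(2):
  [0, ∞, ∞, 6, -3, 5, 9]
  [∞, 0, ∞, ∞, ∞, ∞, 15]
  [∞, 13, 0, -1, 20, ∞, 7]
  [7, ∞, ∞, 0, 4, 12, 11]
  [15, 0, 10, 21, 0, 20, 15]
  [7, ∞, 18, 4, 4, 0, 16]
  [∞, ∞, 16, ∞, ∞, ∞, 0]
D(3):
  [0, ∞, ∞, 6, -3, 5, 9]
  [∞, 0, ∞, ∞, ∞, ∞, 15]
  [∞, 13, 0, -1, 20, ∞, 7]
  [7, ∞, ∞, 0, 4, 12, 11]
  [15, 0, 10, 9, 0, 20, 15]
  [7, 31, 18, 4, 4, 0, 16]
  [∞, 29, 16, 15, 36, ∞, 0]
D(4):
  [0, ∞, ∞, 6, -3, 5, 9]
  [∞, 0, ∞, ∞, ∞, ∞, 15]
  [6, 13, 0, -1, 3, 11, 7]
  [7, ∞, ∞, 0, 4, 12, 11]
  [15, 0, 10, 9, 0, 20, 15]
  [7, 31, 18, 4, 4, 0, 15]
  [22, 29, 16, 15, 19, 27, 0]
D(5):
  [0, -3, 7, 6, -3, 5, 9]
  [∞, 0, ∞, ∞, ∞, ∞, 15]
  [6, 3, 0, -1, 3, 11, 7]
  [7, 4, 14, 0, 4, 12, 11]
  [15, 0, 10, 9, 0, 20, 15]
  [7, 4, 14, 4, 4, 0, 15]
  [22, 19, 16, 15, 19, 27, 0]
D(6):
  [0, -3, 7, 6, -3, 5, 9]
  [∞, 0, ∞, ∞, ∞, ∞, 15]
  [6, 3, 0, -1, 3, 11, 7]
  [7, 4, 14, 0, 4, 12, 11]
  [15, 0, 10, 9, 0, 20, 15]
  [7, 4, 14, 4, 4, 0, 15]
  [22, 19, 16, 15, 19, 27, 0]
D(7):
  [0, -3, 7, 6, -3, 5, 9]
  [37, 0, 31, 30, 34, 42, 15]
  [6, 3, 0, -1, 3, 11, 7]
  [7, 4, 14, 0, 4, 12, 11]
  [15, 0, 10, 9, 0, 20, 15]
  [7, 4, 14, 4, 4, 0, 15]
  [22, 19, 16, 15, 19, 27, 0]
Key observation: every diagonal entry stays at the unit through all rounds, so no improving cycle exists.
Answer: CONVERGES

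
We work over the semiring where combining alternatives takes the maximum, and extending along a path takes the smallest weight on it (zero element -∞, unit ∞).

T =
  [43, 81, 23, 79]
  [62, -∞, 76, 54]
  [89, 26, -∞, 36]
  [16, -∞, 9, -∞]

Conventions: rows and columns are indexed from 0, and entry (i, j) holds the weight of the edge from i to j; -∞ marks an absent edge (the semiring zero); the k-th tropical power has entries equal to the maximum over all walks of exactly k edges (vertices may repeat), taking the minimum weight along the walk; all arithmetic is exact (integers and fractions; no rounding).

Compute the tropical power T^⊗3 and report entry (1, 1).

T^⊗2:
  [62, 43, 76, 54]
  [76, 62, 23, 62]
  [43, 81, 26, 79]
  [16, 16, 16, 16]
T^⊗3:
  [76, 62, 43, 62]
  [62, 76, 62, 76]
  [62, 43, 76, 54]
  [16, 16, 16, 16]
Key observation: the optimum is the walk 1->2->0->1, with weight 76 min 89 min 81 = 76.
Optimal value attained by: walk 1->2->0->1.
Answer: (T^⊗3)[1][1] = 76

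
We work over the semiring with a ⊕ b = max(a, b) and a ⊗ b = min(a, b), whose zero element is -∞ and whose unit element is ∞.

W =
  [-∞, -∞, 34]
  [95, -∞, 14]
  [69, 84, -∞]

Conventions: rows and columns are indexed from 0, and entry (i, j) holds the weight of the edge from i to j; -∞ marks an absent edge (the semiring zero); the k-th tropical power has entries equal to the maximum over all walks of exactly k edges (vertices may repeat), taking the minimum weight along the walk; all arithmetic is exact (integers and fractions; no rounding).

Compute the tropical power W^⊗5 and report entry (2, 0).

W^⊗2:
  [34, 34, -∞]
  [14, 14, 34]
  [84, -∞, 34]
W^⊗3:
  [34, -∞, 34]
  [34, 34, 14]
  [34, 34, 34]
W^⊗4:
  [34, 34, 34]
  [34, 14, 34]
  [34, 34, 34]
W^⊗5:
  [34, 34, 34]
  [34, 34, 34]
  [34, 34, 34]
Key observation: the optimum is the walk 2->0->2->0->2->0, with weight 69 min 34 min 69 min 34 min 69 = 34.
Optimal value attained by: walk 2->0->2->0->2->0.
Answer: (W^⊗5)[2][0] = 34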